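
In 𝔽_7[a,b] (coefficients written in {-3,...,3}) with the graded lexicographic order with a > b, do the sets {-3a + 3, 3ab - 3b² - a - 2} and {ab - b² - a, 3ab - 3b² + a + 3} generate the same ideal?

For a fixed monomial order, each ideal has a unique reduced Gröbner basis; comparing bases decides equality.
Buchberger on the first generating set:
f_1 = -3a + 3, LT = a.
f_2 = 3ab - 3b² - a - 2, LT = ab.

S(f_1,f_2): lcm = ab. S = b² - 2a - b + 3.
  leading term b²: no divisor's leading term divides it; move b² to the remainder.
  leading term a: subtract (3)·f_1 from -2a - b + 3 → -b + 1
  leading term b: no divisor's leading term divides it; move -b to the remainder.
  leading term 1: no divisor's leading term divides it; move 1 to the remainder.
  remainder b² - b + 1 ≠ 0; add g_3 = b² - b + 1 to the basis.

S(f_1,g_3): leading monomials are coprime, so the S-polynomial reduces to 0 (Buchberger's first criterion).
S(f_2,g_3): lcm = ab². S = -b³ + 3ab - a - 3b.
  leading term b³: subtract (-b)·g_3 from -b³ + 3ab - a - 3b → 3ab - b² - a - 2b
  leading term ab: subtract (-b)·f_1 from 3ab - b² - a - 2b → -b² - a + b
  leading term b²: subtract (-1)·g_3 from -b² - a + b → -a + 1
  leading term a: subtract (-2)·f_1 from -a + 1 → 0
  remainder 0.

Every S-polynomial of the final basis reduces to 0, so we have a Gröbner basis.
Inter-reduce: drop elements whose leading term is divisible by another's, tail-reduce, and make monic.
Reduced Gröbner basis: {b² - b + 1, a - 1}.

Buchberger on the second generating set:
h_1 = ab - b² - a, LT = ab.
h_2 = 3ab - 3b² + a + 3, LT = ab.

S(h_1,h_2): lcm = ab. S = a - 1.
  leading term a: no divisor's leading term divides it; move a to the remainder.
  leading term 1: no divisor's leading term divides it; move -1 to the remainder.
  remainder a - 1 ≠ 0; add k_3 = a - 1 to the basis.

S(h_1,k_3): lcm = ab. S = -b² - a + b.
  leading term b²: no divisor's leading term divides it; move -b² to the remainder.
  leading term a: subtract (-1)·k_3 from -a + b → b - 1
  leading term b: no divisor's leading term divides it; move b to the remainder.
  leading term 1: no divisor's leading term divides it; move -1 to the remainder.
  remainder -b² + b - 1 ≠ 0; add k_4 = -b² + b - 1 to the basis.

S(h_2,k_3): lcm = ab. S = -b² - 2a + b + 1.
  leading term b²: subtract (1)·k_4 from -b² - 2a + b + 1 → -2a + 2
  leading term a: subtract (-2)·k_3 from -2a + 2 → 0
  remainder 0.

S(h_1,k_4): lcm = ab². S = -b³ - a.
  leading term b³: subtract (b)·k_4 from -b³ - a → -b² - a + b
  leading term b²: subtract (1)·k_4 from -b² - a + b → -a + 1
  leading term a: subtract (-1)·k_3 from -a + 1 → 0
  remainder 0.

S(h_2,k_4): lcm = ab². S = -b³ - ab - a + b.
  leading term b³: subtract (b)·k_4 from -b³ - ab - a + b → -ab - b² - a + 2b
  leading term ab: subtract (-1)·h_1 from -ab - b² - a + 2b → -2b² - 2a + 2b
  leading term b²: subtract (2)·k_4 from -2b² - 2a + 2b → -2a + 2
  leading term a: subtract (-2)·k_3 from -2a + 2 → 0
  remainder 0.

S(k_3,k_4): leading monomials are coprime, so the S-polynomial reduces to 0 (Buchberger's first criterion).
Every S-polynomial of the final basis reduces to 0, so we have a Gröbner basis.
Inter-reduce: drop elements whose leading term is divisible by another's, tail-reduce, and make monic.
Reduced Gröbner basis: {b² - b + 1, a - 1}.

The two bases agree; hence the ideals are identical.

Yes, the ideals are equal.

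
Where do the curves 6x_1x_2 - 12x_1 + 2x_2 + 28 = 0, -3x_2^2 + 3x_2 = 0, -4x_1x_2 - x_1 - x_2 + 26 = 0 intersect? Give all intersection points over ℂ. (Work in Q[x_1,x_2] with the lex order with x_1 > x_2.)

{(5, 1)}

Compute a lex Gröbner basis by Buchberger's algorithm.
f_1 = 6x_1x_2 - 12x_1 + 2x_2 + 28, LT = x_1x_2.
f_2 = -3x_2^2 + 3x_2, LT = x_2^2.
f_3 = -4x_1x_2 - x_1 - x_2 + 26, LT = x_1x_2.

S(f_1,f_2): lcm = x_1x_2^2. S = -x_1x_2 + 1/3x_2^2 + 14/3x_2.
  leading term x_1x_2: subtract (-1/6)·f_1 from -x_1x_2 + 1/3x_2^2 + 14/3x_2 → -2x_1 + 1/3x_2^2 + 5x_2 + 14/3
  leading term x_1: no divisor's leading term divides it; move -2x_1 to the remainder.
  leading term x_2^2: subtract (-1/9)·f_2 from 1/3x_2^2 + 5x_2 + 14/3 → 16/3x_2 + 14/3
  leading term x_2: no divisor's leading term divides it; move 16/3x_2 to the remainder.
  leading term 1: no divisor's leading term divides it; move 14/3 to the remainder.
  remainder -2x_1 + 16/3x_2 + 14/3 ≠ 0; add h_4 = -2x_1 + 16/3x_2 + 14/3 to the basis.

S(f_1,f_3): lcm = x_1x_2. S = -9/4x_1 + 1/12x_2 + 67/6.
  leading term x_1: subtract (9/8)·h_4 from -9/4x_1 + 1/12x_2 + 67/6 → -71/12x_2 + 71/12
  leading term x_2: no divisor's leading term divides it; move -71/12x_2 to the remainder.
  leading term 1: no divisor's leading term divides it; move 71/12 to the remainder.
  remainder -71/12x_2 + 71/12 ≠ 0; add h_5 = -71/12x_2 + 71/12 to the basis.

The other S-polynomials (S(f_2,f_3), S(f_1,h_4), S(f_2,h_4), S(f_3,h_4), S(f_1,h_5), S(f_2,h_5), S(f_3,h_5), S(h_4,h_5)) all reduce to 0 modulo the current basis, so we have a Gröbner basis.
Inter-reduce: drop elements whose leading term is divisible by another's, tail-reduce, and make monic.
Reduced Gröbner basis: {x_1 - 5, x_2 - 1}.

Since the basis is lex-ordered, x_2 - 1 is univariate in x_2. Its roots are {1}. Back-substituting each root into the other basis elements fixes the other coordinates.
  x_2 = 1: the earlier basis element becomes x_1 - 5 = 0, giving x_1 = 5 — point (5, 1).
Each listed point satisfies every original equation (direct substitution).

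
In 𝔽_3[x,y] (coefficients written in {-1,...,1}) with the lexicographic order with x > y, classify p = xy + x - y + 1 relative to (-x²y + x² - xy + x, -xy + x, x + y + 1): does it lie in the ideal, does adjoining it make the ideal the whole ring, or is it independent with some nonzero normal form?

First compute the reduced Gröbner basis of I by Buchberger's algorithm.
f_1 = -x²y + x² - xy + x, LT = x²y.
f_2 = -xy + x, LT = xy.
f_3 = x + y + 1, LT = x.

S(f_2,f_3): lcm = xy. S = -x - y² - y.
  leading term x: subtract (-1)·f_3 from -x - y² - y → -y² + 1
  leading term y²: no divisor's leading term divides it; move -y² to the remainder.
  leading term 1: no divisor's leading term divides it; move 1 to the remainder.
  remainder -y² + 1 ≠ 0; add h_4 = -y² + 1 to the basis.

The other S-polynomials (S(f_1,f_2), S(f_1,f_3), S(f_1,h_4), S(f_2,h_4), S(f_3,h_4)) all reduce to 0 modulo the current basis, so we have a Gröbner basis.
Inter-reduce: drop elements whose leading term is divisible by another's, tail-reduce, and make monic.
Reduced Gröbner basis: {x + y + 1, y² - 1}.
Label its elements g_1 = x + y + 1, g_2 = y² - 1.

Reduce p = xy + x - y + 1 modulo G:
  leading term xy: subtract (y)·g_1 from xy + x - y + 1 → x - y² + y + 1
  leading term x: subtract (1)·g_1 from x - y² + y + 1 → -y²
  leading term y²: subtract (-1)·g_2 from -y² → -1
  leading term 1: no divisor's leading term divides it; move -1 to the remainder.
  normal form = -1.
The normal form is nonzero, so p ∉ I. Since p minus its normal form lies in I, I + (p) = I + (r) where r = -1; decide whether this ideal is the whole ring.
Here r = -1 is a nonzero constant, hence a unit: 1 ∈ I + (p), the Gröbner basis of I + (p) is {1}, and the enlarged system has no common solution — adjoining p is inconsistent.

Adjoining xy + x - y + 1 makes the ideal the whole ring: the system is inconsistent.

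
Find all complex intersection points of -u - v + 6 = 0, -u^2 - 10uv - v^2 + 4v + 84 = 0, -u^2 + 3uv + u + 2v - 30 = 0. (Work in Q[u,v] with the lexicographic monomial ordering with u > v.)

Compute a lex Gröbner basis by Buchberger's algorithm.
f_1 = -u - v + 6, LT = u.
f_2 = -u^2 - 10uv - v^2 + 4v + 84, LT = u^2.
f_3 = -u^2 + 3uv + u + 2v - 30, LT = u^2.

S(f_1,f_2): lcm = u^2. S = -9uv - 6u - v^2 + 4v + 84.
  leading term uv: subtract (9v)·f_1 from -9uv - 6u - v^2 + 4v + 84 → -6u + 8v^2 - 50v + 84
  leading term u: subtract (6)·f_1 from -6u + 8v^2 - 50v + 84 → 8v^2 - 44v + 48
  leading term v^2: no divisor's leading term divides it; move 8v^2 to the remainder.
  leading term v: no divisor's leading term divides it; move -44v to the remainder.
  leading term 1: no divisor's leading term divides it; move 48 to the remainder.
  remainder 8v^2 - 44v + 48 ≠ 0; add h_4 = 8v^2 - 44v + 48 to the basis.

S(f_1,f_3): lcm = u^2. S = 4uv - 5u + 2v - 30.
  leading term uv: subtract (-4v)·f_1 from 4uv - 5u + 2v - 30 → -5u - 4v^2 + 26v - 30
  leading term u: subtract (5)·f_1 from -5u - 4v^2 + 26v - 30 → -4v^2 + 31v - 60
  leading term v^2: subtract (-1/2)·h_4 from -4v^2 + 31v - 60 → 9v - 36
  leading term v: no divisor's leading term divides it; move 9v to the remainder.
  leading term 1: no divisor's leading term divides it; move -36 to the remainder.
  remainder 9v - 36 ≠ 0; add h_5 = 9v - 36 to the basis.

The other S-polynomials (S(f_2,f_3), S(f_1,h_4), S(f_2,h_4), S(f_3,h_4), S(f_1,h_5), S(f_2,h_5), S(f_3,h_5), S(h_4,h_5)) all reduce to 0 modulo the current basis, so we have a Gröbner basis.
Inter-reduce: drop elements whose leading term is divisible by another's, tail-reduce, and make monic.
Reduced Gröbner basis: {u - 2, v - 4}.

A lex Gröbner basis eliminates variables successively. Here v - 4 depends only on v, with roots {4}; lifting each root through the earlier basis elements recovers the full solutions.
  v = 4: the earlier basis element becomes u - 2 = 0, giving u = 2 — point (2, 4).
Substituting each solution back into the original system confirms all equations vanish.

{(2, 4)}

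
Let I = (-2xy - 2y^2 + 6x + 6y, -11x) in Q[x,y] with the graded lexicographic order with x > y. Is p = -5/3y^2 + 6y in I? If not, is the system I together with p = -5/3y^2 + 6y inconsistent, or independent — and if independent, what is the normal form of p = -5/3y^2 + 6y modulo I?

First compute the reduced Gröbner basis of I by Buchberger's algorithm.
f_1 = -2xy - 2y^2 + 6x + 6y, LT = xy.
f_2 = -11x, LT = x.

S(f_1,f_2): lcm = xy. S = y^2 - 3x - 3y.
  reduce S modulo (f_1, f_2):
  remainder y^2 - 3y ≠ 0; add h_3 = y^2 - 3y to the basis.

The other S-polynomials (S(f_1,h_3), S(f_2,h_3)) all reduce to 0 modulo the current basis, so we have a Gröbner basis.
Inter-reduce: drop elements whose leading term is divisible by another's, tail-reduce, and make monic.
Reduced Gröbner basis: {y^2 - 3y, x}.
Label its elements g_1 = y^2 - 3y, g_2 = x.

Reduce p = -5/3y^2 + 6y modulo G:
  leading term y^2: subtract (-5/3)·g_1 from -5/3y^2 + 6y → y
  leading term y: no divisor's leading term divides it; move y to the remainder.
  normal form = y.
The normal form is nonzero, so p ∉ I. Since p minus its normal form lies in I, I + (p) = I + (r) where r = y; decide whether this ideal is the whole ring.
Run Buchberger on G together with r (pairs among the g_i already reduce to 0 since G is a Gröbner basis):
g_1 = y^2 - 3y, LT = y^2.
g_2 = x, LT = x.
r = y, LT = y.

The S-polynomials (S(g_1,g_2), S(g_1,r), S(g_2,r)) all reduce to 0 modulo the current basis, so we have a Gröbner basis.
Inter-reduce: drop elements whose leading term is divisible by another's, tail-reduce, and make monic.
Reduced Gröbner basis: {x, y}.
The reduced Gröbner basis of I + (p) is {x, y} ≠ {1}, a proper ideal, so the enlarged system stays consistent: p is independent of I, with normal form y.

-5/3y^2 + 6y is independent of I; its normal form modulo I is y.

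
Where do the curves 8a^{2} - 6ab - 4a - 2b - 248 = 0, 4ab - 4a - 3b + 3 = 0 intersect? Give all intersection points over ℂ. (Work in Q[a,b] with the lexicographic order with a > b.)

Compute a lex Gröbner basis by Buchberger's algorithm.
f_1 = 8a^{2} - 6ab - 4a - 2b - 248, LT = a^{2}.
f_2 = 4ab - 4a - 3b + 3, LT = ab.

S(f_1,f_2): lcm = a^{2}b. S = a^{2} - \tfrac{3}{4}ab^{2} + \tfrac{1}{4}ab - \tfrac{3}{4}a - \tfrac{1}{4}b^{2} - 31b.
  reduce S modulo (f_1, f_2):
  remainder -\tfrac{13}{16}b^{2} - 30b + \tfrac{493}{16} ≠ 0; add h_3 = -\tfrac{13}{16}b^{2} - 30b + \tfrac{493}{16} to the basis.

The other S-polynomials (S(f_1,h_3), S(f_2,h_3)) all reduce to 0 modulo the current basis, so we have a Gröbner basis.
Inter-reduce: drop elements whose leading term is divisible by another's, tail-reduce, and make monic.
Reduced Gröbner basis: {a^{2} - \tfrac{5}{4}a - \tfrac{13}{16}b - \tfrac{487}{16}, ab - a - \tfrac{3}{4}b + \tfrac{3}{4}, b^{2} + \tfrac{480}{13}b - \tfrac{493}{13}}.

From the last basis element, b^{2} + \tfrac{480}{13}b - \tfrac{493}{13} = 0, so b takes values in {-493/13, 1}. Each choice, substituted upward through the basis, yields the corresponding point(s) of the solution set.
  b = -493/13: the earlier basis elements become a^{2} - \tfrac{5}{4}a + \tfrac{3}{8} = 0; -\tfrac{506}{13}a + \tfrac{759}{26} = 0, giving a = 3/4 — point (3/4, -493/13).
  b = 1: the earlier basis element becomes a^{2} - \tfrac{5}{4}a - \tfrac{125}{4} = 0, giving a = -5, 25/4 — points (-5, 1), (25/4, 1).

{(3/4, -493/13), (-5, 1), (25/4, 1)}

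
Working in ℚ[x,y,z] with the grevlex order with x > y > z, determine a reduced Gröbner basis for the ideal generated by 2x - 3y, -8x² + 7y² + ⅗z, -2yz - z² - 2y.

G = {z³ - 67/55z² - 2y - 12/55z, y² - 3/55z, yz + ½z² + y, x - 3/2y}

f_1 = 2x - 3y, LT = x.
f_2 = -8x² + 7y² + ⅗z, LT = x².
f_3 = -2yz - z² - 2y, LT = yz.

S(f_1,f_2): lcm = x². S = -3/2xy + ⅞y² + 3/40z.
  leading term xy: subtract (-¾y)·f_1 from -3/2xy + ⅞y² + 3/40z → -11/8y² + 3/40z
  leading term y²: no divisor's leading term divides it; move -11/8y² to the remainder.
  leading term z: no divisor's leading term divides it; move 3/40z to the remainder.
  remainder -11/8y² + 3/40z ≠ 0; add g_4 = -11/8y² + 3/40z to the basis.

S(f_3,g_4): lcm = y²z. S = ½yz² + y² + 3/55z².
  leading term yz²: subtract (-¼z)·f_3 from ½yz² + y² + 3/55z² → -¼z³ + y² - ½yz + 3/55z²
  leading term z³: no divisor's leading term divides it; move -¼z³ to the remainder.
  leading term y²: subtract (-8/11)·g_4 from y² - ½yz + 3/55z² → -½yz + 3/55z² + 3/55z
  leading term yz: subtract (¼)·f_3 from -½yz + 3/55z² + 3/55z → 67/220z² + ½y + 3/55z
  leading term z²: no divisor's leading term divides it; move 67/220z² to the remainder.
  leading term y: no divisor's leading term divides it; move ½y to the remainder.
  leading term z: no divisor's leading term divides it; move 3/55z to the remainder.
  remainder -¼z³ + 67/220z² + ½y + 3/55z ≠ 0; add g_5 = -¼z³ + 67/220z² + ½y + 3/55z to the basis.

The other S-polynomials (S(f_1,f_3), S(f_2,f_3), S(f_1,g_4), S(f_2,g_4), S(f_1,g_5), S(f_2,g_5), S(f_3,g_5), S(g_4,g_5)) all reduce to 0 modulo the current basis, so we have a Gröbner basis.
Inter-reduce: drop elements whose leading term is divisible by another's, tail-reduce, and make monic.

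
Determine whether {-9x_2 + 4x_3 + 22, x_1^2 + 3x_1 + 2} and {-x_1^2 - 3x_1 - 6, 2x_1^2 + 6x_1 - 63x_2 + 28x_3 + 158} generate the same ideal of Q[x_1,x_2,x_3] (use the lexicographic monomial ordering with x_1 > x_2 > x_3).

For a fixed monomial order, each ideal has a unique reduced Gröbner basis; comparing bases decides equality.
Buchberger on the first generating set:
f_1 = -9x_2 + 4x_3 + 22, LT = x_2.
f_2 = x_1^2 + 3x_1 + 2, LT = x_1^2.

The S-polynomials (S(f_1,f_2)) all reduce to 0 modulo the current basis, so we have a Gröbner basis.
Inter-reduce: drop elements whose leading term is divisible by another's, tail-reduce, and make monic.
Reduced Gröbner basis: {x_1^2 + 3x_1 + 2, x_2 - 4/9x_3 - 22/9}.

Buchberger on the second generating set:
h_1 = -x_1^2 - 3x_1 - 6, LT = x_1^2.
h_2 = 2x_1^2 + 6x_1 - 63x_2 + 28x_3 + 158, LT = x_1^2.

S(h_1,h_2): lcm = x_1^2. S = 63/2x_2 - 14x_3 - 73.
  leading term x_2: no divisor's leading term divides it; move 63/2x_2 to the remainder.
  leading term x_3: no divisor's leading term divides it; move -14x_3 to the remainder.
  leading term 1: no divisor's leading term divides it; move -73 to the remainder.
  remainder 63/2x_2 - 14x_3 - 73 ≠ 0; add k_3 = 63/2x_2 - 14x_3 - 73 to the basis.

The other S-polynomials (S(h_1,k_3), S(h_2,k_3)) all reduce to 0 modulo the current basis, so we have a Gröbner basis.
Inter-reduce: drop elements whose leading term is divisible by another's, tail-reduce, and make monic.
Reduced Gröbner basis: {x_1^2 + 3x_1 + 6, x_2 - 4/9x_3 - 146/63}.

These differ, so the ideals are not equal.

No, the ideals differ.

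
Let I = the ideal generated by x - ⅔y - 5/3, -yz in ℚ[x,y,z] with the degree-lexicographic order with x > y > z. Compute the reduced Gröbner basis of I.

G = {yz, x - ⅔y - 5/3}

The reduced Gröbner basis is the canonical form of the ideal for this ordering.

f_1 = x - ⅔y - 5/3, LT = x.
f_2 = -yz, LT = yz.

The S-polynomials (S(f_1,f_2)) all reduce to 0 modulo the current basis, so we have a Gröbner basis.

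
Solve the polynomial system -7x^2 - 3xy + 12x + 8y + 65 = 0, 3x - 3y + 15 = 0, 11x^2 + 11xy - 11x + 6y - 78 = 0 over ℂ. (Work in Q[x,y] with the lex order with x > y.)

{(-3, 2)}

Compute a lex Gröbner basis by Buchberger's algorithm.
f_1 = -7x^2 - 3xy + 12x + 8y + 65, LT = x^2.
f_2 = 3x - 3y + 15, LT = x.
f_3 = 11x^2 + 11xy - 11x + 6y - 78, LT = x^2.

S(f_1,f_2): lcm = x^2. S = 10/7xy - 47/7x - 8/7y - 65/7.
  leading term xy: subtract (10/21y)·f_2 from 10/7xy - 47/7x - 8/7y - 65/7 → -47/7x + 10/7y^2 - 58/7y - 65/7
  leading term x: subtract (-47/21)·f_2 from -47/7x + 10/7y^2 - 58/7y - 65/7 → 10/7y^2 - 15y + 170/7
  leading term y^2: no divisor's leading term divides it; move 10/7y^2 to the remainder.
  leading term y: no divisor's leading term divides it; move -15y to the remainder.
  leading term 1: no divisor's leading term divides it; move 170/7 to the remainder.
  remainder 10/7y^2 - 15y + 170/7 ≠ 0; add h_4 = 10/7y^2 - 15y + 170/7 to the basis.

S(f_1,f_3): lcm = x^2. S = -4/7xy - 5/7x - 130/77y - 169/77.
  leading term xy: subtract (-4/21y)·f_2 from -4/7xy - 5/7x - 130/77y - 169/77 → -5/7x - 4/7y^2 + 90/77y - 169/77
  leading term x: subtract (-5/21)·f_2 from -5/7x - 4/7y^2 + 90/77y - 169/77 → -4/7y^2 + 5/11y + 106/77
  leading term y^2: subtract (-2/5)·h_4 from -4/7y^2 + 5/11y + 106/77 → -61/11y + 122/11
  leading term y: no divisor's leading term divides it; move -61/11y to the remainder.
  leading term 1: no divisor's leading term divides it; move 122/11 to the remainder.
  remainder -61/11y + 122/11 ≠ 0; add h_5 = -61/11y + 122/11 to the basis.

The other S-polynomials (S(f_2,f_3), S(f_1,h_4), S(f_2,h_4), S(f_3,h_4), S(f_1,h_5), S(f_2,h_5), S(f_3,h_5), S(h_4,h_5)) all reduce to 0 modulo the current basis, so we have a Gröbner basis.
Inter-reduce: drop elements whose leading term is divisible by another's, tail-reduce, and make monic.
Reduced Gröbner basis: {x + 3, y - 2}.

The lex basis is triangular: the last element involves only y. Solving y - 2 = 0 gives y ∈ {2}; substituting each value into the earlier elements determines the remaining variables.
  y = 2: the earlier basis element becomes x + 3 = 0, giving x = -3 — point (-3, 2).
A lex Gröbner basis triangularizes the system, enabling back-substitution.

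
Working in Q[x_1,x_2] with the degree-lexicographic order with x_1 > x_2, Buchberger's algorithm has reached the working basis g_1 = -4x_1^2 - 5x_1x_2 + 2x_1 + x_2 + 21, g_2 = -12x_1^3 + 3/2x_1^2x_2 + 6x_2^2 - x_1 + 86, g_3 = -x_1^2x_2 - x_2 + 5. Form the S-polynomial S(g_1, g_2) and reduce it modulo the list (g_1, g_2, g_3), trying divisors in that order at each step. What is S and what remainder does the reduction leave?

lcm(LM(g_1), LM(g_2)) = x_1^3.
S = (lcm/LT(g_1))·g_1 − (lcm/LT(g_2))·g_2 = 11/8x_1^2x_2 - 1/2x_1^2 - 1/4x_1x_2 + 1/2x_2^2 - 16/3x_1 + 43/6.
Reduce S modulo (g_1, g_2, g_3) in that order:
  leading term x_1^2x_2: subtract (-11/32x_2)·g_1 from 11/8x_1^2x_2 - 1/2x_1^2 - 1/4x_1x_2 + 1/2x_2^2 - 16/3x_1 + 43/6 → -55/32x_1x_2^2 - 1/2x_1^2 + 7/16x_1x_2 + 27/32x_2^2 - 16/3x_1 + 231/32x_2 + 43/6
  leading term x_1x_2^2: no divisor's leading term divides it; move -55/32x_1x_2^2 to the remainder.
  leading term x_1^2: subtract (1/8)·g_1 from -1/2x_1^2 + 7/16x_1x_2 + 27/32x_2^2 - 16/3x_1 + 231/32x_2 + 43/6 → 17/16x_1x_2 + 27/32x_2^2 - 67/12x_1 + 227/32x_2 + 109/24
  leading term x_1x_2: no divisor's leading term divides it; move 17/16x_1x_2 to the remainder.
  leading term x_2^2: no divisor's leading term divides it; move 27/32x_2^2 to the remainder.
  leading term x_1: no divisor's leading term divides it; move -67/12x_1 to the remainder.
  leading term x_2: no divisor's leading term divides it; move 227/32x_2 to the remainder.
  leading term 1: no divisor's leading term divides it; move 109/24 to the remainder.
The remainder -55/32x_1x_2^2 + 17/16x_1x_2 + 27/32x_2^2 - 67/12x_1 + 227/32x_2 + 109/24 is nonzero, so it would be added as the next basis element.

S(g_1, g_2) = 11/8x_1^2x_2 - 1/2x_1^2 - 1/4x_1x_2 + 1/2x_2^2 - 16/3x_1 + 43/6; remainder on division = -55/32x_1x_2^2 + 17/16x_1x_2 + 27/32x_2^2 - 67/12x_1 + 227/32x_2 + 109/24.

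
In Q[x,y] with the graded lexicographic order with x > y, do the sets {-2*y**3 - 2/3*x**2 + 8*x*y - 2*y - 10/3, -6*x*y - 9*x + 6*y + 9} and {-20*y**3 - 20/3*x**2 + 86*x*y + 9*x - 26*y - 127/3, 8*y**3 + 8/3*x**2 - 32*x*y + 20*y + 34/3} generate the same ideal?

Two ideals are equal iff their reduced Gröbner bases coincide (the reduced basis is unique for a fixed ordering).
Buchberger on the first generating set:
f_1 = -2*y**3 - 2/3*x**2 + 8*x*y - 2*y - 10/3, LT = y**3.
f_2 = -6*x*y - 9*x + 6*y + 9, LT = x*y.

S(f_1,f_2): lcm = x*y**3. S = 1/3*x**3 - 4*x**2*y - 3/2*x*y**2 + y**3 + x*y + 3/2*y**2 + 5/3*x.
  leading term x**3: no divisor's leading term divides it; move 1/3*x**3 to the remainder.
  leading term x**2*y: subtract (2/3*x)·f_2 from -4*x**2*y - 3/2*x*y**2 + y**3 + x*y + 3/2*y**2 + 5/3*x → -3/2*x*y**2 + y**3 + 6*x**2 - 3*x*y + 3/2*y**2 - 13/3*x
  leading term x*y**2: subtract (1/4*y)·f_2 from -3/2*x*y**2 + y**3 + 6*x**2 - 3*x*y + 3/2*y**2 - 13/3*x → y**3 + 6*x**2 - 3/4*x*y - 13/3*x - 9/4*y
  leading term y**3: subtract (-1/2)·f_1 from y**3 + 6*x**2 - 3/4*x*y - 13/3*x - 9/4*y → 17/3*x**2 + 13/4*x*y - 13/3*x - 13/4*y - 5/3
  leading term x**2: no divisor's leading term divides it; move 17/3*x**2 to the remainder.
  leading term x*y: subtract (-13/24)·f_2 from 13/4*x*y - 13/3*x - 13/4*y - 5/3 → -221/24*x + 77/24
  leading term x: no divisor's leading term divides it; move -221/24*x to the remainder.
  leading term 1: no divisor's leading term divides it; move 77/24 to the remainder.
  remainder 1/3*x**3 + 17/3*x**2 - 221/24*x + 77/24 ≠ 0; add g_3 = 1/3*x**3 + 17/3*x**2 - 221/24*x + 77/24 to the basis.

The other S-polynomials (S(f_1,g_3), S(f_2,g_3)) all reduce to 0 modulo the current basis, so we have a Gröbner basis.
Inter-reduce: drop elements whose leading term is divisible by another's, tail-reduce, and make monic.
Reduced Gröbner basis: {x**3 + 17*x**2 - 221/8*x + 77/8, y**3 + 1/3*x**2 + 6*x - 3*y - 13/3, x*y + 3/2*x - y - 3/2}.

Buchberger on the second generating set:
h_1 = -20*y**3 - 20/3*x**2 + 86*x*y + 9*x - 26*y - 127/3, LT = y**3.
h_2 = 8*y**3 + 8/3*x**2 - 32*x*y + 20*y + 34/3, LT = y**3.

S(h_1,h_2): lcm = y**3. S = -3/10*x*y - 9/20*x - 6/5*y + 7/10.
  leading term x*y: no divisor's leading term divides it; move -3/10*x*y to the remainder.
  leading term x: no divisor's leading term divides it; move -9/20*x to the remainder.
  leading term y: no divisor's leading term divides it; move -6/5*y to the remainder.
  leading term 1: no divisor's leading term divides it; move 7/10 to the remainder.
  remainder -3/10*x*y - 9/20*x - 6/5*y + 7/10 ≠ 0; add k_3 = -3/10*x*y - 9/20*x - 6/5*y + 7/10 to the basis.

S(h_1,k_3): lcm = x*y**3. S = 1/3*x**3 - 43/10*x**2*y - 3/2*x*y**2 - 4*y**3 - 9/20*x**2 + 13/10*x*y + 7/3*y**2 + 127/60*x.
  leading term x**3: no divisor's leading term divides it; move 1/3*x**3 to the remainder.
  leading term x**2*y: subtract (43/3*x)·k_3 from -43/10*x**2*y - 3/2*x*y**2 - 4*y**3 - 9/20*x**2 + 13/10*x*y + 7/3*y**2 + 127/60*x → -3/2*x*y**2 - 4*y**3 + 6*x**2 + 37/2*x*y + 7/3*y**2 - 95/12*x
  leading term x*y**2: subtract (5*y)·k_3 from -3/2*x*y**2 - 4*y**3 + 6*x**2 + 37/2*x*y + 7/3*y**2 - 95/12*x → -4*y**3 + 6*x**2 + 83/4*x*y + 25/3*y**2 - 95/12*x - 7/2*y
  leading term y**3: subtract (1/5)·h_1 from -4*y**3 + 6*x**2 + 83/4*x*y + 25/3*y**2 - 95/12*x - 7/2*y → 22/3*x**2 + 71/20*x*y + 25/3*y**2 - 583/60*x + 17/10*y + 127/15
  leading term x**2: no divisor's leading term divides it; move 22/3*x**2 to the remainder.
  leading term x*y: subtract (-71/6)·k_3 from 71/20*x*y + 25/3*y**2 - 583/60*x + 17/10*y + 127/15 → 25/3*y**2 - 361/24*x - 25/2*y + 67/4
  leading term y**2: no divisor's leading term divides it; move 25/3*y**2 to the remainder.
  leading term x: no divisor's leading term divides it; move -361/24*x to the remainder.
  leading term y: no divisor's leading term divides it; move -25/2*y to the remainder.
  leading term 1: no divisor's leading term divides it; move 67/4 to the remainder.
  remainder 1/3*x**3 + 22/3*x**2 + 25/3*y**2 - 361/24*x - 25/2*y + 67/4 ≠ 0; add k_4 = 1/3*x**3 + 22/3*x**2 + 25/3*y**2 - 361/24*x - 25/2*y + 67/4 to the basis.

The other S-polynomials (S(h_2,k_3), S(h_1,k_4), S(h_2,k_4), S(k_3,k_4)) all reduce to 0 modulo the current basis, so we have a Gröbner basis.
Inter-reduce: drop elements whose leading term is divisible by another's, tail-reduce, and make monic.
Reduced Gröbner basis: {x**3 + 22*x**2 + 25*y**2 - 361/8*x - 75/2*y + 201/4, y**3 + 1/3*x**2 + 6*x + 37/2*y - 95/12, x*y + 3/2*x + 4*y - 7/3}.

These differ, so the ideals are not equal.

No, the ideals differ.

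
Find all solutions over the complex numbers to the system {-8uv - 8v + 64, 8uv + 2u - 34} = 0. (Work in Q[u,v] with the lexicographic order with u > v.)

Compute a lex Gröbner basis by Buchberger's algorithm.
f_1 = -8uv - 8v + 64, LT = uv.
f_2 = 8uv + 2u - 34, LT = uv.

S(f_1,f_2): lcm = uv. S = -1/4u + v - 15/4.
  reduce S modulo (f_1, f_2):
  remainder -1/4u + v - 15/4 ≠ 0; add h_3 = -1/4u + v - 15/4 to the basis.

S(f_1,h_3): lcm = uv. S = 4v^2 - 14v - 8.
  reduce S modulo (f_1, f_2, h_3):
  remainder 4v^2 - 14v - 8 ≠ 0; add h_4 = 4v^2 - 14v - 8 to the basis.

The other S-polynomials (S(f_2,h_3), S(f_1,h_4), S(f_2,h_4), S(h_3,h_4)) all reduce to 0 modulo the current basis, so we have a Gröbner basis.
Inter-reduce: drop elements whose leading term is divisible by another's, tail-reduce, and make monic.
Reduced Gröbner basis: {u - 4v + 15, v^2 - 7/2v - 2}.

Since the basis is lex-ordered, v^2 - 7/2v - 2 is univariate in v. Its roots are {-1/2, 4}. Back-substituting each root into the other basis elements fixes the other coordinates.
  v = -1/2: the earlier basis element becomes u + 17 = 0, giving u = -17 — point (-17, -1/2).
  v = 4: the earlier basis element becomes u - 1 = 0, giving u = 1 — point (1, 4).
Zero-dimensionality of the ideal guarantees finitely many solutions over ℂ.

{(-17, -1/2), (1, 4)}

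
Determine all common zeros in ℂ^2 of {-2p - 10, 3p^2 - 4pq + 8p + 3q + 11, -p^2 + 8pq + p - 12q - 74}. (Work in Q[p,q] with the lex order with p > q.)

{(-5, -2)}

Compute a lex Gröbner basis by Buchberger's algorithm.
f_1 = -2p - 10, LT = p.
f_2 = 3p^2 - 4pq + 8p + 3q + 11, LT = p^2.
f_3 = -p^2 + 8pq + p - 12q - 74, LT = p^2.

S(f_1,f_2): lcm = p^2. S = 4/3pq + 7/3p - q - 11/3.
  leading term pq: subtract (-2/3q)·f_1 from 4/3pq + 7/3p - q - 11/3 → 7/3p - 23/3q - 11/3
  leading term p: subtract (-7/6)·f_1 from 7/3p - 23/3q - 11/3 → -23/3q - 46/3
  leading term q: no divisor's leading term divides it; move -23/3q to the remainder.
  leading term 1: no divisor's leading term divides it; move -46/3 to the remainder.
  remainder -23/3q - 46/3 ≠ 0; add h_4 = -23/3q - 46/3 to the basis.

The other S-polynomials (S(f_1,f_3), S(f_2,f_3), S(f_1,h_4), S(f_2,h_4), S(f_3,h_4)) all reduce to 0 modulo the current basis, so we have a Gröbner basis.
Inter-reduce: drop elements whose leading term is divisible by another's, tail-reduce, and make monic.
Reduced Gröbner basis: {p + 5, q + 2}.

A lex Gröbner basis eliminates variables successively. Here q + 2 depends only on q, with roots {-2}; lifting each root through the earlier basis elements recovers the full solutions.
  q = -2: the earlier basis element becomes p + 5 = 0, giving p = -5 — point (-5, -2).
Substituting each solution back into the original system confirms all equations vanish.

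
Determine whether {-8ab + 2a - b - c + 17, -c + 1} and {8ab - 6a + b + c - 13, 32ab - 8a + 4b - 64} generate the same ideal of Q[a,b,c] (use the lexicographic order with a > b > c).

Two ideals are equal iff their reduced Gröbner bases coincide (the reduced basis is unique for a fixed ordering).
Buchberger on the first generating set:
f_1 = -8ab + 2a - b - c + 17, LT = ab.
f_2 = -c + 1, LT = c.

The S-polynomials (S(f_1,f_2)) all reduce to 0 modulo the current basis, so we have a Gröbner basis.
Inter-reduce: drop elements whose leading term is divisible by another's, tail-reduce, and make monic.
Reduced Gröbner basis: {ab - \tfrac{1}{4}a + \tfrac{1}{8}b - 2, c - 1}.

Buchberger on the second generating set:
h_1 = 8ab - 6a + b + c - 13, LT = ab.
h_2 = 32ab - 8a + 4b - 64, LT = ab.

S(h_1,h_2): lcm = ab. S = -\tfrac{1}{2}a + \tfrac{1}{8}c + \tfrac{3}{8}.
  leading term a: no divisor's leading term divides it; move -\tfrac{1}{2}a to the remainder.
  leading term c: no divisor's leading term divides it; move \tfrac{1}{8}c to the remainder.
  leading term 1: no divisor's leading term divides it; move \tfrac{3}{8} to the remainder.
  remainder -\tfrac{1}{2}a + \tfrac{1}{8}c + \tfrac{3}{8} ≠ 0; add k_3 = -\tfrac{1}{2}a + \tfrac{1}{8}c + \tfrac{3}{8} to the basis.

S(h_1,k_3): lcm = ab. S = -\tfrac{3}{4}a + \tfrac{1}{4}bc + \tfrac{7}{8}b + \tfrac{1}{8}c - \tfrac{13}{8}.
  leading term a: subtract (\tfrac{3}{2})·k_3 from -\tfrac{3}{4}a + \tfrac{1}{4}bc + \tfrac{7}{8}b + \tfrac{1}{8}c - \tfrac{13}{8} → \tfrac{1}{4}bc + \tfrac{7}{8}b - \tfrac{1}{16}c - \tfrac{35}{16}
  leading term bc: no divisor's leading term divides it; move \tfrac{1}{4}bc to the remainder.
  leading term b: no divisor's leading term divides it; move \tfrac{7}{8}b to the remainder.
  leading term c: no divisor's leading term divides it; move -\tfrac{1}{16}c to the remainder.
  leading term 1: no divisor's leading term divides it; move -\tfrac{35}{16} to the remainder.
  remainder \tfrac{1}{4}bc + \tfrac{7}{8}b - \tfrac{1}{16}c - \tfrac{35}{16} ≠ 0; add k_4 = \tfrac{1}{4}bc + \tfrac{7}{8}b - \tfrac{1}{16}c - \tfrac{35}{16} to the basis.

The other S-polynomials (S(h_2,k_3), S(h_1,k_4), S(h_2,k_4), S(k_3,k_4)) all reduce to 0 modulo the current basis, so we have a Gröbner basis.
Inter-reduce: drop elements whose leading term is divisible by another's, tail-reduce, and make monic.
Reduced Gröbner basis: {a - \tfrac{1}{4}c - \tfrac{3}{4}, bc + \tfrac{7}{2}b - \tfrac{1}{4}c - \tfrac{35}{4}}.

Since the reduced bases disagree, the two ideals are not the same.

No, the ideals differ.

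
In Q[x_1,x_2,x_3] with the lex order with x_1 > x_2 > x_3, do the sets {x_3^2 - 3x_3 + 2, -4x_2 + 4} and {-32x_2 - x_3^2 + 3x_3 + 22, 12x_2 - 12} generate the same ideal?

No, the ideals differ.

Two ideals are equal iff their reduced Gröbner bases coincide (the reduced basis is unique for a fixed ordering).
Buchberger on the first generating set:
f_1 = x_3^2 - 3x_3 + 2, LT = x_3^2.
f_2 = -4x_2 + 4, LT = x_2.

The S-polynomials (S(f_1,f_2)) all reduce to 0 modulo the current basis, so we have a Gröbner basis.
Inter-reduce: drop elements whose leading term is divisible by another's, tail-reduce, and make monic.
Reduced Gröbner basis: {x_2 - 1, x_3^2 - 3x_3 + 2}.

Buchberger on the second generating set:
h_1 = -32x_2 - x_3^2 + 3x_3 + 22, LT = x_2.
h_2 = 12x_2 - 12, LT = x_2.

S(h_1,h_2): lcm = x_2. S = 1/32x_3^2 - 3/32x_3 + 5/16.
  leading term x_3^2: no divisor's leading term divides it; move 1/32x_3^2 to the remainder.
  leading term x_3: no divisor's leading term divides it; move -3/32x_3 to the remainder.
  leading term 1: no divisor's leading term divides it; move 5/16 to the remainder.
  remainder 1/32x_3^2 - 3/32x_3 + 5/16 ≠ 0; add k_3 = 1/32x_3^2 - 3/32x_3 + 5/16 to the basis.

The other S-polynomials (S(h_1,k_3), S(h_2,k_3)) all reduce to 0 modulo the current basis, so we have a Gröbner basis.
Inter-reduce: drop elements whose leading term is divisible by another's, tail-reduce, and make monic.
Reduced Gröbner basis: {x_2 - 1, x_3^2 - 3x_3 + 10}.

These differ, so the ideals are not equal.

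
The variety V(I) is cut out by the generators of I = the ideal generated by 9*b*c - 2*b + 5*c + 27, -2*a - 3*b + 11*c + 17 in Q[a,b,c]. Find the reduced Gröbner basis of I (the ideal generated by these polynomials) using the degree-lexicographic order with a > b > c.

f_1 = 9*b*c - 2*b + 5*c + 27, LT = b*c.
f_2 = -2*a - 3*b + 11*c + 17, LT = a.

The S-polynomials (S(f_1,f_2)) all reduce to 0 modulo the current basis, so we have a Gröbner basis.

G = {b*c - 2/9*b + 5/9*c + 3, a + 3/2*b - 11/2*c - 17/2}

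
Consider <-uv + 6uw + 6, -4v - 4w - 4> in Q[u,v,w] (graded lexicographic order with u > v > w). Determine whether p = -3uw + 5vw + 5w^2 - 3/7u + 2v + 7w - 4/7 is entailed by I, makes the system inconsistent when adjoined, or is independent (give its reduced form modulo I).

-3uw + 5vw + 5w^2 - 3/7u + 2v + 7w - 4/7 lies in I (it reduces to 0).

First compute the reduced Gröbner basis of I by Buchberger's algorithm.
f_1 = -uv + 6uw + 6, LT = uv.
f_2 = -4v - 4w - 4, LT = v.

S(f_1,f_2): lcm = uv. S = -7uw - u - 6.
  leading term uw: no divisor's leading term divides it; move -7uw to the remainder.
  leading term u: no divisor's leading term divides it; move -u to the remainder.
  leading term 1: no divisor's leading term divides it; move -6 to the remainder.
  remainder -7uw - u - 6 ≠ 0; add h_3 = -7uw - u - 6 to the basis.

The other S-polynomials (S(f_1,h_3), S(f_2,h_3)) all reduce to 0 modulo the current basis, so we have a Gröbner basis.
Inter-reduce: drop elements whose leading term is divisible by another's, tail-reduce, and make monic.
Reduced Gröbner basis: {uw + 1/7u + 6/7, v + w + 1}.
Label its elements g_1 = uw + 1/7u + 6/7, g_2 = v + w + 1.

Reduce p = -3uw + 5vw + 5w^2 - 3/7u + 2v + 7w - 4/7 modulo G:
  leading term uw: subtract (-3)·g_1 from -3uw + 5vw + 5w^2 - 3/7u + 2v + 7w - 4/7 → 5vw + 5w^2 + 2v + 7w + 2
  leading term vw: subtract (5w)·g_2 from 5vw + 5w^2 + 2v + 7w + 2 → 2v + 2w + 2
  leading term v: subtract (2)·g_2 from 2v + 2w + 2 → 0
  normal form = 0.
Since the normal form is 0, p ∈ I.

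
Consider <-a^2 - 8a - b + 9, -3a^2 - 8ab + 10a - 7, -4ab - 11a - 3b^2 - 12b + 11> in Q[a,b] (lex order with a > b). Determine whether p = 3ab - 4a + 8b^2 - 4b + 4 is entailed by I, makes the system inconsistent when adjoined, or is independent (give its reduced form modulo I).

3ab - 4a + 8b^2 - 4b + 4 lies in I (it reduces to 0).

First compute the reduced Gröbner basis of I by Buchberger's algorithm.
f_1 = -a^2 - 8a - b + 9, LT = a^2.
f_2 = -3a^2 - 8ab + 10a - 7, LT = a^2.
f_3 = -4ab - 11a - 3b^2 - 12b + 11, LT = ab.

S(f_1,f_2): lcm = a^2. S = -8/3ab + 34/3a + b - 34/3.
  reduce S modulo (f_1, f_2, f_3):
  remainder 56/3a + 2b^2 + 9b - 56/3 ≠ 0; add h_4 = 56/3a + 2b^2 + 9b - 56/3 to the basis.

S(f_1,f_3): lcm = a^2b. S = -11/4a^2 - 3/4ab^2 + 5ab + 11/4a + b^2 - 9b.
  reduce S modulo (f_1, f_2, f_3, h_4):
  remainder 9/16b^3 - 4691/1792b^2 - 114935/3584b ≠ 0; add h_5 = 9/16b^3 - 4691/1792b^2 - 114935/3584b to the basis.

S(f_2,f_3): lcm = a^2b. S = -11/4a^2 + 23/12ab^2 - 19/3ab + 11/4a + 7/3b.
  reduce S modulo (f_1, f_2, f_3, h_4, h_5):
  remainder -4943/504b^2 - 64619/1008b ≠ 0; add h_6 = -4943/504b^2 - 64619/1008b to the basis.

S(f_1,h_4): lcm = a^2. S = -3/28ab^2 - 27/56ab + 9a + b - 9.
  reduce S modulo (f_1, f_2, f_3, h_4, h_5, h_6):
  remainder 2724637/1107232b ≠ 0; add h_7 = 2724637/1107232b to the basis.

The other S-polynomials (S(f_2,h_4), S(f_3,h_4), S(f_1,h_5), S(f_2,h_5), S(f_3,h_5), S(h_4,h_5), S(f_1,h_6), S(f_2,h_6), S(f_3,h_6), S(h_4,h_6), S(h_5,h_6), S(f_1,h_7), S(f_2,h_7), S(f_3,h_7), S(h_4,h_7), S(h_5,h_7), S(h_6,h_7)) all reduce to 0 modulo the current basis, so we have a Gröbner basis.
Inter-reduce: drop elements whose leading term is divisible by another's, tail-reduce, and make monic.
Reduced Gröbner basis: {a - 1, b}.
Label its elements g_1 = a - 1, g_2 = b.

Reduce p = 3ab - 4a + 8b^2 - 4b + 4 modulo G:
  leading term ab: subtract (3b)·g_1 from 3ab - 4a + 8b^2 - 4b + 4 → -4a + 8b^2 - b + 4
  leading term a: subtract (-4)·g_1 from -4a + 8b^2 - b + 4 → 8b^2 - b
  leading term b^2: subtract (8b)·g_2 from 8b^2 - b → -b
  leading term b: subtract (-1)·g_2 from -b → 0
  normal form = 0.
Since the normal form is 0, p ∈ I.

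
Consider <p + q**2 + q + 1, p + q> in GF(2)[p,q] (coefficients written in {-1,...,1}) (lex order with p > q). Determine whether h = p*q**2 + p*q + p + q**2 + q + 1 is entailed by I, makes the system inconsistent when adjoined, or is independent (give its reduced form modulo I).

First compute the reduced Gröbner basis of I by Buchberger's algorithm.
f_1 = p + q**2 + q + 1, LT = p.
f_2 = p + q, LT = p.

S(f_1,f_2): lcm = p. S = q**2 + 1.
  leading term q**2: no divisor's leading term divides it; move q**2 to the remainder.
  leading term 1: no divisor's leading term divides it; move 1 to the remainder.
  remainder q**2 + 1 ≠ 0; add k_3 = q**2 + 1 to the basis.

The other S-polynomials (S(f_1,k_3), S(f_2,k_3)) all reduce to 0 modulo the current basis, so we have a Gröbner basis.
Inter-reduce: drop elements whose leading term is divisible by another's, tail-reduce, and make monic.
Reduced Gröbner basis: {p + q, q**2 + 1}.
Label its elements g_1 = p + q, g_2 = q**2 + 1.

Reduce h = p*q**2 + p*q + p + q**2 + q + 1 modulo G:
  leading term p*q**2: subtract (q**2)·g_1 from p*q**2 + p*q + p + q**2 + q + 1 → p*q + p + q**3 + q**2 + q + 1
  leading term p*q: subtract (q)·g_1 from p*q + p + q**3 + q**2 + q + 1 → p + q**3 + q + 1
  leading term p: subtract (1)·g_1 from p + q**3 + q + 1 → q**3 + 1
  leading term q**3: subtract (q)·g_2 from q**3 + 1 → q + 1
  leading term q: no divisor's leading term divides it; move q to the remainder.
  leading term 1: no divisor's leading term divides it; move 1 to the remainder.
  normal form = q + 1.
The normal form is nonzero, so h ∉ I. Since h minus its normal form lies in I, I + (h) = I + (r) where r = q + 1; decide whether this ideal is the whole ring.
Run Buchberger on G together with r (pairs among the g_i already reduce to 0 since G is a Gröbner basis):
g_1 = p + q, LT = p.
g_2 = q**2 + 1, LT = q**2.
r = q + 1, LT = q.

The S-polynomials (S(g_1,g_2), S(g_1,r), S(g_2,r)) all reduce to 0 modulo the current basis, so we have a Gröbner basis.
Inter-reduce: drop elements whose leading term is divisible by another's, tail-reduce, and make monic.
Reduced Gröbner basis: {p + 1, q + 1}.
The reduced Gröbner basis of I + (h) is {p + 1, q + 1} ≠ {1}, a proper ideal, so the enlarged system stays consistent: h is independent of I, with normal form q + 1.

p*q**2 + p*q + p + q**2 + q + 1 is independent of I; its normal form modulo I is q + 1.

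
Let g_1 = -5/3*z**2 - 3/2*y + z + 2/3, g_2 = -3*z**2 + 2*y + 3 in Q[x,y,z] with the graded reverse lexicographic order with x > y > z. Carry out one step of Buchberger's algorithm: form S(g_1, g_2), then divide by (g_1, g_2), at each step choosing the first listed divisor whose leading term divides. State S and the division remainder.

lcm(LM(g_1), LM(g_2)) = z**2.
S = (lcm/LT(g_1))·g_1 − (lcm/LT(g_2))·g_2 = 47/30*y - 3/5*z + 3/5.
Reduce S modulo (g_1, g_2) in that order:
  leading term y: no divisor's leading term divides it; move 47/30*y to the remainder.
  leading term z: no divisor's leading term divides it; move -3/5*z to the remainder.
  leading term 1: no divisor's leading term divides it; move 3/5 to the remainder.
The remainder 47/30*y - 3/5*z + 3/5 is nonzero, so it would be added as the next basis element.
An S-polynomial is built so that the two leading terms cancel; whether anything survives reduction is exactly the Gröbner-basis criterion.

S(g_1, g_2) = 47/30*y - 3/5*z + 3/5; remainder on division = 47/30*y - 3/5*z + 3/5.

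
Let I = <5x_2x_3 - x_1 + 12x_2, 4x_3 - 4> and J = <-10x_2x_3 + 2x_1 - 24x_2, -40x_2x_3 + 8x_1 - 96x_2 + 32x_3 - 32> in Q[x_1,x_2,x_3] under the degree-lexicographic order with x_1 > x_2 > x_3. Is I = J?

Two ideals are equal iff their reduced Gröbner bases coincide (the reduced basis is unique for a fixed ordering).
Buchberger on the first generating set:
f_1 = 5x_2x_3 - x_1 + 12x_2, LT = x_2x_3.
f_2 = 4x_3 - 4, LT = x_3.

S(f_1,f_2): lcm = x_2x_3. S = -1/5x_1 + 17/5x_2.
  leading term x_1: no divisor's leading term divides it; move -1/5x_1 to the remainder.
  leading term x_2: no divisor's leading term divides it; move 17/5x_2 to the remainder.
  remainder -1/5x_1 + 17/5x_2 ≠ 0; add g_3 = -1/5x_1 + 17/5x_2 to the basis.

The other S-polynomials (S(f_1,g_3), S(f_2,g_3)) all reduce to 0 modulo the current basis, so we have a Gröbner basis.
Inter-reduce: drop elements whose leading term is divisible by another's, tail-reduce, and make monic.
Reduced Gröbner basis: {x_1 - 17x_2, x_3 - 1}.

Buchberger on the second generating set:
h_1 = -10x_2x_3 + 2x_1 - 24x_2, LT = x_2x_3.
h_2 = -40x_2x_3 + 8x_1 - 96x_2 + 32x_3 - 32, LT = x_2x_3.

S(h_1,h_2): lcm = x_2x_3. S = 4/5x_3 - 4/5.
  leading term x_3: no divisor's leading term divides it; move 4/5x_3 to the remainder.
  leading term 1: no divisor's leading term divides it; move -4/5 to the remainder.
  remainder 4/5x_3 - 4/5 ≠ 0; add k_3 = 4/5x_3 - 4/5 to the basis.

S(h_1,k_3): lcm = x_2x_3. S = -1/5x_1 + 17/5x_2.
  leading term x_1: no divisor's leading term divides it; move -1/5x_1 to the remainder.
  leading term x_2: no divisor's leading term divides it; move 17/5x_2 to the remainder.
  remainder -1/5x_1 + 17/5x_2 ≠ 0; add k_4 = -1/5x_1 + 17/5x_2 to the basis.

The other S-polynomials (S(h_2,k_3), S(h_1,k_4), S(h_2,k_4), S(k_3,k_4)) all reduce to 0 modulo the current basis, so we have a Gröbner basis.
Inter-reduce: drop elements whose leading term is divisible by another's, tail-reduce, and make monic.
Reduced Gröbner basis: {x_1 - 17x_2, x_3 - 1}.

These coincide, so the ideals are equal.

Yes, the ideals are equal.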